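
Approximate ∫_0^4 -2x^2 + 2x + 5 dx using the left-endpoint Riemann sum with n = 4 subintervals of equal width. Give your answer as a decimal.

4

Δx = (4 − 0)/4 = 1.
Left endpoints: 0, 1, 2, 3.
f(0) = 5, f(1) = 5, f(2) = 1, f(3) = -7.
Sum = Δx · [f(0) + f(1) + f(2) + f(3)].
Sum = 4.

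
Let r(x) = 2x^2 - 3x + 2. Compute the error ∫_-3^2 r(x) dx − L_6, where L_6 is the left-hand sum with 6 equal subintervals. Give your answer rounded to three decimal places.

Exact integral: ∫_-3^2 r(x) dx ≈ 40.83333.
L_6 ≈ 52.40741.
Error ≈ 40.83333 − 52.40741 ≈ -11.574.

-11.574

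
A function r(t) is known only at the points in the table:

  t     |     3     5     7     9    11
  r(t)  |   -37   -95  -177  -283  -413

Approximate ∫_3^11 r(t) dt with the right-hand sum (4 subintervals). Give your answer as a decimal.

-1936

Δt = 2.
Sum = 2·[(-95) + (-177) + (-283) + (-413)] = -1936.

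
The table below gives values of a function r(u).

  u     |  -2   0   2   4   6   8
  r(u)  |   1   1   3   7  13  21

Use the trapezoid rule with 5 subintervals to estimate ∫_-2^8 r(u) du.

70

Δu = 2.
T_5 = (2/2)·[1 + 2·1 + 2·3 + 2·7 + 2·13 + 21] = 70.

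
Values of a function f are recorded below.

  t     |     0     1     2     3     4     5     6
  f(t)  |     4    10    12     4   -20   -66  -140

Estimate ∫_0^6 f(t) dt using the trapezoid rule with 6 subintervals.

Δt = 1.
T_6 = (1/2)·[4 + 2·10 + 2·12 + 2·4 + 2·(-20) + 2·(-66) + (-140)] = -128.

-128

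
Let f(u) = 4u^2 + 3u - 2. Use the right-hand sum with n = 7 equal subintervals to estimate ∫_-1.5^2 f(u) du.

Δu = (2 − (-1.5))/7 = 0.5.
Right endpoints: -1, -0.5, 0, 0.5, 1, 1.5, 2.
f(-1) = -1, f(-0.5) = -2.5, f(0) = -2, f(0.5) = 0.5, f(1) = 5, f(1.5) = 11.5, f(2) = 20.
Sum = Δu · [f(-1) + f(-0.5) + f(0) + ...].
Sum = 15.75.

15.75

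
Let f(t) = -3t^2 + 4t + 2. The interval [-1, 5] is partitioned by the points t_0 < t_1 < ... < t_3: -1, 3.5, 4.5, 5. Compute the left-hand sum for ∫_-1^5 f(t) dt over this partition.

Subinterval widths: 4.5, 1, 0.5.
Left endpoints: -1, 3.5, 4.5.
f(-1) = -5, f(3.5) = -20.75, f(4.5) = -40.75.
Sum = Σ Δt_i · f(t_i).
Sum = -63.625.

-63.625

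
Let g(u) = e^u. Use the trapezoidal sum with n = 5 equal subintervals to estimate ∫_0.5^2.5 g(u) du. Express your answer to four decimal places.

10.6738

Δu = (2.5 − 0.5)/5 = 0.4.
g(0.5) ≈ 1.6487, g(0.9) ≈ 2.4596, g(1.3) ≈ 3.6693, g(1.7) ≈ 5.4739, g(2.1) ≈ 8.1662, g(2.5) ≈ 12.1825.
T_5 = (Δu/2)·[g(u_0) + 2g(u_1) + ... + 2g(u_{4}) + g(u_5)].
Sum ≈ 10.6738.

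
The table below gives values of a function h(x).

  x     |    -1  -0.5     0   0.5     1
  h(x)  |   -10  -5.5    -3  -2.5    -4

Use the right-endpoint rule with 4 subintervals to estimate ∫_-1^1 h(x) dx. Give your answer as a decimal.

Δx = 0.5.
Sum = 0.5·[(-5.5) + (-3) + (-2.5) + (-4)] = -7.5.

-7.5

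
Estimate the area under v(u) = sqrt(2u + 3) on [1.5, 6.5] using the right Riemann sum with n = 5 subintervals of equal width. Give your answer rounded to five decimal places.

Δu = (6.5 − 1.5)/5 = 1.
Right endpoints: 2.5, 3.5, 4.5, 5.5, 6.5.
v(2.5) ≈ 2.82843, v(3.5) ≈ 3.16228, v(4.5) ≈ 3.46410, v(5.5) ≈ 3.74166, v(6.5) ≈ 4.00000.
Sum = Δu · [v(2.5) + v(3.5) + v(4.5) + v(5.5) + v(6.5)].
Sum ≈ 17.19646.

17.19646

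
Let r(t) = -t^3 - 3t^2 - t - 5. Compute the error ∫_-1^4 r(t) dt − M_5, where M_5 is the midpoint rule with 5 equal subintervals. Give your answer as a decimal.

Exact integral: ∫_-1^4 r(t) dt = -161.25.
M_5 = -158.125.
Error = -161.25 − (-158.125) = -3.125.

-3.125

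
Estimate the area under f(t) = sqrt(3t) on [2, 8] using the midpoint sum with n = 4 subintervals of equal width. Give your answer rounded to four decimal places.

Δt = (8 − 2)/4 = 1.5.
Midpoints: 2.75, 4.25, 5.75, 7.25.
f(2.75) ≈ 2.8723, f(4.25) ≈ 3.5707, f(5.75) ≈ 4.1533, f(7.25) ≈ 4.6637.
Sum = Δt · [f(2.75) + f(4.25) + f(5.75) + f(7.25)].
Sum ≈ 22.8900.

22.8900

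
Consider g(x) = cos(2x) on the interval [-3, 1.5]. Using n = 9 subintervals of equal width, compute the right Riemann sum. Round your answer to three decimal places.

Δx = (1.5 − (-3))/9 = 0.5.
Right endpoints: -2.5, -2, -1.5, -1, -0.5, 0, 0.5, 1, 1.5.
g(-2.5) ≈ 0.284, g(-2) ≈ -0.654, g(-1.5) ≈ -0.990, g(-1) ≈ -0.416, g(-0.5) ≈ 0.540, g(0) ≈ 1.000, g(0.5) ≈ 0.540, g(1) ≈ -0.416, g(1.5) ≈ -0.990.
Sum = Δx · [g(-2.5) + g(-2) + g(-1.5) + ...].
Sum ≈ -0.551.

-0.551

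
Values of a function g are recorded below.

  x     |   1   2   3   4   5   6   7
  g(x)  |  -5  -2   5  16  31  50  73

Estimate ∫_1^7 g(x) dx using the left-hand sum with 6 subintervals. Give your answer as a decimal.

Δx = 1.
Sum = 1·[(-5) + (-2) + 5 + 16 + 31 + 50] = 95.

95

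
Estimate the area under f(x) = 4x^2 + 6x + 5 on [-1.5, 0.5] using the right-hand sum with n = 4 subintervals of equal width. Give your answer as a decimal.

10

Δx = (0.5 − (-1.5))/4 = 0.5.
Right endpoints: -1, -0.5, 0, 0.5.
f(-1) = 3, f(-0.5) = 3, f(0) = 5, f(0.5) = 9.
Sum = Δx · [f(-1) + f(-0.5) + f(0) + f(0.5)].
Sum = 10.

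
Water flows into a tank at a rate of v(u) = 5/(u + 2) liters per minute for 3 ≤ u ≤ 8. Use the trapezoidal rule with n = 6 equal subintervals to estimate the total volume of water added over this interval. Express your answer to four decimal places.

3.4744

Δu = (8 − 3)/6 = 5/6.
v(3) = 1, v(23/6) = 6/7, v(14/3) = 0.75, v(5.5) = 2/3, v(19/3) = 0.6, v(43/6) = 6/11, v(8) = 0.5.
T_6 = (Δu/2)·[v(u_0) + 2v(u_1) + ... + 2v(u_{5}) + v(u_6)].
Sum ≈ 3.4744.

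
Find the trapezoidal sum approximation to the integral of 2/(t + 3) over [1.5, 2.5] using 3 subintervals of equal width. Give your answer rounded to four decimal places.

Δt = (2.5 − 1.5)/3 = 1/3.
f(1.5) = 4/9, f(11/6) = 12/29, f(13/6) = 12/31, f(2.5) = 4/11.
T_3 = (Δt/2)·[f(t_0) + 2f(t_1) + 2f(t_2) + f(t_3)].
Sum ≈ 0.4016.

0.4016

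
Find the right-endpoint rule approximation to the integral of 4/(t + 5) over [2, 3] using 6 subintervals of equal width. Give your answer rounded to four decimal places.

Δt = (3 − 2)/6 = 1/6.
Right endpoints: 13/6, 7/3, 2.5, 8/3, 17/6, 3.
f(13/6) = 24/43, f(7/3) = 6/11, f(2.5) = 8/15, f(8/3) = 12/23, f(17/6) = 24/47, f(3) = 0.5.
Sum = Δt · [f(13/6) + f(7/3) + f(2.5) + ...].
Sum ≈ 0.5282.

0.5282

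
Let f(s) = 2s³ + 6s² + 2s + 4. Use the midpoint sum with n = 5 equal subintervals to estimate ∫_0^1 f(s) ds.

Δs = (1 − 0)/5 = 0.2.
Midpoints: 0.1, 0.3, 0.5, 0.7, 0.9.
f(0.1) = 4.262, f(0.3) = 5.194, f(0.5) = 6.75, f(0.7) = 9.026, f(0.9) = 12.118.
Sum = Δs · [f(0.1) + f(0.3) + f(0.5) + f(0.7) + f(0.9)].
Sum = 7.47.

7.47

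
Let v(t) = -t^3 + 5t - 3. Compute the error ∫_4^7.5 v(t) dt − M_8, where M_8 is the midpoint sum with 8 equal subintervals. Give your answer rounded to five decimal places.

-0.96301

Exact integral: ∫_4^7.5 v(t) dt = -636.890625.
M_8 ≈ -635.9276123.
Error ≈ -636.890625 − (-635.9276123) ≈ -0.96301.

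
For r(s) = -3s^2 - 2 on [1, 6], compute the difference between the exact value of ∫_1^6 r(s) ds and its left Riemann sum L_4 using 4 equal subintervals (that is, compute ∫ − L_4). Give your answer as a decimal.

Exact integral: ∫_1^6 r(s) ds = -225.
L_4 = -163.28125.
Error = -225 − (-163.28125) = -61.71875.

-61.71875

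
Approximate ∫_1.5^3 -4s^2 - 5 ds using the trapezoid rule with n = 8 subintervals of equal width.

Δs = (3 − 1.5)/8 = 0.1875.
f(1.5) = -14, f(1.6875) = -16.390625, f(1.875) = -19.0625, f(2.0625) = -22.015625, f(2.25) = -25.25, f(2.4375) = -28.765625, f(2.625) = -32.5625, f(2.8125) = -36.640625, f(3) = -41.
T_8 = (Δs/2)·[f(s_0) + 2f(s_1) + ... + 2f(s_{7}) + f(s_8)].
Sum = -39.03515625.

-39.03515625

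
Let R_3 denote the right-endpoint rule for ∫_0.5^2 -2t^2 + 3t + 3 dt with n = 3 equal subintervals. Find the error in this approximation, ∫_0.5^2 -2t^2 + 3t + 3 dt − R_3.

Exact integral: ∫_0.5^2 f(t) dt = 4.875.
R_3 = 4.
Error = 4.875 − 4 = 0.875.

0.875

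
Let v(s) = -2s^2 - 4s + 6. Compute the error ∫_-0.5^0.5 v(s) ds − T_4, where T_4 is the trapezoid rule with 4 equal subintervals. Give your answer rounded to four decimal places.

Exact integral: ∫_-0.5^0.5 v(s) ds ≈ 5.833333.
T_4 = 5.8125.
Error ≈ 5.833333 − 5.8125 ≈ 0.0208.

0.0208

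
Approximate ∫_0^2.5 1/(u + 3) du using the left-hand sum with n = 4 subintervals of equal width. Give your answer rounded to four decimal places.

0.6560

Δu = (2.5 − 0)/4 = 0.625.
Left endpoints: 0, 0.625, 1.25, 1.875.
f(0) = 1/3, f(0.625) = 8/29, f(1.25) = 4/17, f(1.875) = 8/39.
Sum = Δu · [f(0) + f(0.625) + f(1.25) + f(1.875)].
Sum ≈ 0.6560.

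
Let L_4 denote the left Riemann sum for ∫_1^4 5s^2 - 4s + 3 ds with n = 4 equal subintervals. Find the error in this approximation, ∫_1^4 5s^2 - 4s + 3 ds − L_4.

22.21875

Exact integral: ∫_1^4 f(s) ds = 84.
L_4 = 61.78125.
Error = 84 − 61.78125 = 22.21875.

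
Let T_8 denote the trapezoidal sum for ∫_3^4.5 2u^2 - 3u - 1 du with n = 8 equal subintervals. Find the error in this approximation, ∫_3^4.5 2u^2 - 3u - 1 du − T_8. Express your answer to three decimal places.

-0.018

Exact integral: ∫_3^4.5 f(u) du = 24.375.
T_8 ≈ 24.39258.
Error ≈ 24.375 − 24.39258 ≈ -0.018.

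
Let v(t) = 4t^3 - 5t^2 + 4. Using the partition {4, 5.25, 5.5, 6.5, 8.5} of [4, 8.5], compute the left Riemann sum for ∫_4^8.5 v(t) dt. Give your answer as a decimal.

2637

Subinterval widths: 1.25, 0.25, 1, 2.
Left endpoints: 4, 5.25, 5.5, 6.5.
v(4) = 180, v(5.25) = 445, v(5.5) = 518.25, v(6.5) = 891.25.
Sum = Σ Δt_i · v(t_i).
Sum = 2637.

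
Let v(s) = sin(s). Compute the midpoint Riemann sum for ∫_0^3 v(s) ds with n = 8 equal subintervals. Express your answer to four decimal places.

2.0017

Δs = (3 − 0)/8 = 0.375.
Midpoints: 0.1875, 0.5625, 0.9375, 1.3125, 1.6875, 2.0625, 2.4375, 2.8125.
v(0.1875) ≈ 0.1864, v(0.5625) ≈ 0.5333, v(0.9375) ≈ 0.8061, v(1.3125) ≈ 0.9668, v(1.6875) ≈ 0.9932, v(2.0625) ≈ 0.8815, v(2.4375) ≈ 0.6473, v(2.8125) ≈ 0.3232.
Sum = Δs · [v(0.1875) + v(0.5625) + v(0.9375) + ...].
Sum ≈ 2.0017.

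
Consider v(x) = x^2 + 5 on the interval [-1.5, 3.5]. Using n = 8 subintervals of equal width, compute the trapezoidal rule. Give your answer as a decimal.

Δx = (3.5 − (-1.5))/8 = 0.625.
v(-1.5) = 7.25, v(-0.875) = 5.765625, v(-0.25) = 5.0625, v(0.375) = 5.140625, v(1) = 6, v(1.625) = 7.640625, v(2.25) = 10.0625, v(2.875) = 13.265625, v(3.5) = 17.25.
T_8 = (Δx/2)·[v(x_0) + 2v(x_1) + ... + 2v(x_{7}) + v(x_8)].
Sum = 40.7421875.

40.7421875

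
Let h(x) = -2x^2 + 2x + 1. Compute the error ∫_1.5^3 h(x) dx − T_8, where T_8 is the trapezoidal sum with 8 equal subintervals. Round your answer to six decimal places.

Exact integral: ∫_1.5^3 h(x) dx = -7.5.
T_8 ≈ -7.51757812.
Error ≈ -7.5 − (-7.51757812) ≈ 0.017578.

0.017578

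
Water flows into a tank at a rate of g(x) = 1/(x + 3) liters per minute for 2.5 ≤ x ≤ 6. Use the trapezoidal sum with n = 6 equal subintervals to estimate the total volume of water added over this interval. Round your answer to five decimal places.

0.49306

Δx = (6 − 2.5)/6 = 7/12.
g(2.5) = 2/11, g(37/12) = 12/73, g(11/3) = 0.15, g(4.25) = 4/29, g(29/6) = 6/47, g(65/12) = 12/101, g(6) = 1/9.
T_6 = (Δx/2)·[g(x_0) + 2g(x_1) + ... + 2g(x_{5}) + g(x_6)].
Sum ≈ 0.49306.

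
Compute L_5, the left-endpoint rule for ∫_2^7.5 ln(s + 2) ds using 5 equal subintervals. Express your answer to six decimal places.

Δs = (7.5 − 2)/5 = 1.1.
Left endpoints: 2, 3.1, 4.2, 5.3, 6.4.
f(2) ≈ 1.386294, f(3.1) ≈ 1.629241, f(4.2) ≈ 1.824549, f(5.3) ≈ 1.987874, f(6.4) ≈ 2.128232.
Sum = Δs · [f(2) + f(3.1) + f(4.2) + f(5.3) + f(6.4)].
Sum ≈ 9.851809.

9.851809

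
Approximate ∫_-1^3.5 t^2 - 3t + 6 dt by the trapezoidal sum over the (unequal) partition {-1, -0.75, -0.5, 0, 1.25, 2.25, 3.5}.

25.59375

Subinterval widths: 0.25, 0.25, 0.5, 1.25, 1, 1.25.
f(-1) = 10, f(-0.75) = 8.8125, f(-0.5) = 7.75, f(0) = 6, f(1.25) = 3.8125, f(2.25) = 4.3125, f(3.5) = 7.75.
On each subinterval the trapezoid contributes (Δt_i/2)·[f(t_{i-1}) + f(t_i)].
Sum = 25.59375.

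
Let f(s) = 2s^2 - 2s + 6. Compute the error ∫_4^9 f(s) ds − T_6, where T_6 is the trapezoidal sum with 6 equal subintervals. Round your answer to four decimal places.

-1.1574

Exact integral: ∫_4^9 f(s) ds ≈ 408.333333.
T_6 ≈ 409.490741.
Error ≈ 408.333333 − 409.490741 ≈ -1.1574.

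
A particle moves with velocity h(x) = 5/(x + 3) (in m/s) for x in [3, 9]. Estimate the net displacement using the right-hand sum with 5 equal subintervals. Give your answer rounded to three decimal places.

Δx = (9 − 3)/5 = 1.2.
Right endpoints: 4.2, 5.4, 6.6, 7.8, 9.
h(4.2) = 25/36, h(5.4) = 25/42, h(6.6) = 25/48, h(7.8) = 25/54, h(9) = 5/12.
Sum = Δx · [h(4.2) + h(5.4) + h(6.6) + h(7.8) + h(9)].
Sum ≈ 3.228.

3.228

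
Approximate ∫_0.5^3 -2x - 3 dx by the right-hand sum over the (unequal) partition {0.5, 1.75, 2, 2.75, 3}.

-18.5

Subinterval widths: 1.25, 0.25, 0.75, 0.25.
Right endpoints: 1.75, 2, 2.75, 3.
f(1.75) = -6.5, f(2) = -7, f(2.75) = -8.5, f(3) = -9.
Sum = Σ Δx_i · f(x_i).
Sum = -18.5.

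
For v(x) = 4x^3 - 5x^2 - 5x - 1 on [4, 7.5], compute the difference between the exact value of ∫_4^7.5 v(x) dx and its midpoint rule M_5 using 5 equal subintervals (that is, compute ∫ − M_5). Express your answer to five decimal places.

Exact integral: ∫_4^7.5 v(x) dx ≈ 2207.4791667.
M_5 = 2198.3325.
Error ≈ 2207.4791667 − 2198.3325 ≈ 9.14667.

9.14667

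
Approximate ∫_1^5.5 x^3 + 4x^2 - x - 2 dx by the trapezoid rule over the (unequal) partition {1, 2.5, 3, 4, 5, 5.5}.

436.59375

Subinterval widths: 1.5, 0.5, 1, 1, 0.5.
f(1) = 2, f(2.5) = 36.125, f(3) = 58, f(4) = 122, f(5) = 218, f(5.5) = 279.875.
On each subinterval the trapezoid contributes (Δx_i/2)·[f(x_{i-1}) + f(x_i)].
Sum = 436.59375.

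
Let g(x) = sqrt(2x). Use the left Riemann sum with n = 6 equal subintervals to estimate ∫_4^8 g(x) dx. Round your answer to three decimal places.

Δx = (8 − 4)/6 = 2/3.
Left endpoints: 4, 14/3, 16/3, 6, 20/3, 22/3.
g(4) ≈ 2.828, g(14/3) ≈ 3.055, g(16/3) ≈ 3.266, g(6) ≈ 3.464, g(20/3) ≈ 3.651, g(22/3) ≈ 3.830.
Sum = Δx · [g(4) + g(14/3) + g(16/3) + ...].
Sum ≈ 13.397.

13.397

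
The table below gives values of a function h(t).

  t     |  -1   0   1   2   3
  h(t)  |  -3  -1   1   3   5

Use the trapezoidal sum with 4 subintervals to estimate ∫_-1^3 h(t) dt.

4

Δt = 1.
T_4 = (1/2)·[(-3) + 2·(-1) + 2·1 + 2·3 + 5] = 4.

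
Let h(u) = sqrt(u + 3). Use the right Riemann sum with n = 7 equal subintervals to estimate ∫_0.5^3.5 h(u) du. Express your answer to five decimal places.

6.82695

Δu = (3.5 − 0.5)/7 = 3/7.
Right endpoints: 13/14, 19/14, 25/14, 31/14, 37/14, 43/14, 3.5.
h(13/14) ≈ 1.98206, h(19/14) ≈ 2.08738, h(25/14) ≈ 2.18763, h(31/14) ≈ 2.28348, h(37/14) ≈ 2.37547, h(43/14) ≈ 2.46403, h(3.5) ≈ 2.54951.
Sum = Δu · [h(13/14) + h(19/14) + h(25/14) + ...].
Sum ≈ 6.82695.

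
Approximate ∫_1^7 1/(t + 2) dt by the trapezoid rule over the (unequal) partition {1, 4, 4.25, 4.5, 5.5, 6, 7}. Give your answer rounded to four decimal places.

Subinterval widths: 3, 0.25, 0.25, 1, 0.5, 1.
f(1) = 1/3, f(4) = 1/6, f(4.25) = 0.16, f(4.5) = 2/13, f(5.5) = 2/15, f(6) = 0.125, f(7) = 1/9.
On each subinterval the trapezoid contributes (Δt_i/2)·[f(t_{i-1}) + f(t_i)].
Sum ≈ 1.1563.

1.1563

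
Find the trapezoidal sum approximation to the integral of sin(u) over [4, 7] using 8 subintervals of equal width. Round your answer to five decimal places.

-1.39101

Δu = (7 − 4)/8 = 0.375.
f(4) ≈ -0.75680, f(4.375) ≈ -0.94362, f(4.75) ≈ -0.99929, f(5.125) ≈ -0.91608, f(5.5) ≈ -0.70554, f(5.875) ≈ -0.39694, f(6.25) ≈ -0.03318, f(6.625) ≈ 0.33520, f(7) ≈ 0.65699.
T_8 = (Δu/2)·[f(u_0) + 2f(u_1) + ... + 2f(u_{7}) + f(u_8)].
Sum ≈ -1.39101.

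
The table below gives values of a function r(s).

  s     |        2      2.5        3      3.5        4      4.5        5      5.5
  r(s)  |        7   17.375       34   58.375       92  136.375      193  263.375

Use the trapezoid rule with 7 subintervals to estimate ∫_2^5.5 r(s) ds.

333.15625

Δs = 0.5.
T_7 = (0.5/2)·[7 + 2·17.375 + 2·34 + 2·58.375 + 2·92 + 2·136.375 + 2·193 + 263.375] = 333.15625.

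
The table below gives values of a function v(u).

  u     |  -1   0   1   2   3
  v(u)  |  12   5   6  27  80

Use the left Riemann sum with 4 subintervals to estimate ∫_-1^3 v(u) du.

Δu = 1.
Sum = 1·[12 + 5 + 6 + 27] = 50.

50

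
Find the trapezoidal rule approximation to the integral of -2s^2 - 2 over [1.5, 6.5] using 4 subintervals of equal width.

-193.4375

Δs = (6.5 − 1.5)/4 = 1.25.
f(1.5) = -6.5, f(2.75) = -17.125, f(4) = -34, f(5.25) = -57.125, f(6.5) = -86.5.
T_4 = (Δs/2)·[f(s_0) + 2f(s_1) + 2f(s_2) + 2f(s_3) + f(s_4)].
Sum = -193.4375.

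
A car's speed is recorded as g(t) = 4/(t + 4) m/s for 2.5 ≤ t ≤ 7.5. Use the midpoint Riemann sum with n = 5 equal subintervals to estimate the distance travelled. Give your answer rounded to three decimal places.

2.280

Δt = (7.5 − 2.5)/5 = 1.
Midpoints: 3, 4, 5, 6, 7.
g(3) = 4/7, g(4) = 0.5, g(5) = 4/9, g(6) = 0.4, g(7) = 4/11.
Sum = Δt · [g(3) + g(4) + g(5) + g(6) + g(7)].
Sum ≈ 2.280.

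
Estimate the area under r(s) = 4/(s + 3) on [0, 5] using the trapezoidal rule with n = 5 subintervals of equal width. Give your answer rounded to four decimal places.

Δs = (5 − 0)/5 = 1.
r(0) = 4/3, r(1) = 1, r(2) = 0.8, r(3) = 2/3, r(4) = 4/7, r(5) = 0.5.
T_5 = (Δs/2)·[r(s_0) + 2r(s_1) + ... + 2r(s_{4}) + r(s_5)].
Sum ≈ 3.9548.

3.9548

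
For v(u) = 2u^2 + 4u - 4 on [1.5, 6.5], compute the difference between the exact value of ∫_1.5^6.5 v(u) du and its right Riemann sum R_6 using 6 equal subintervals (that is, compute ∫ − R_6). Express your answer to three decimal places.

Exact integral: ∫_1.5^6.5 v(u) du ≈ 240.83333.
R_6 ≈ 283.65741.
Error ≈ 240.83333 − 283.65741 ≈ -42.824.

-42.824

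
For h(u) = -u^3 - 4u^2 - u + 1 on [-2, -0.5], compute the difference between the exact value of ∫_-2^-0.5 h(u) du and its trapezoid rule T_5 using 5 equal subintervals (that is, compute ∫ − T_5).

Exact integral: ∫_-2^-0.5 h(u) du = -3.140625.
T_5 = -3.14625.
Error = -3.140625 − (-3.14625) = 0.005625.

0.005625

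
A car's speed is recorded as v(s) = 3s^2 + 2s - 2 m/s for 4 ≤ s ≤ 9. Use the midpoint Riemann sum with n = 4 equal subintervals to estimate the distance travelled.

718.046875

Δs = (9 − 4)/4 = 1.25.
Midpoints: 4.625, 5.875, 7.125, 8.375.
v(4.625) = 71.421875, v(5.875) = 113.296875, v(7.125) = 164.546875, v(8.375) = 225.171875.
Sum = Δs · [v(4.625) + v(5.875) + v(7.125) + v(8.375)].
Sum = 718.046875.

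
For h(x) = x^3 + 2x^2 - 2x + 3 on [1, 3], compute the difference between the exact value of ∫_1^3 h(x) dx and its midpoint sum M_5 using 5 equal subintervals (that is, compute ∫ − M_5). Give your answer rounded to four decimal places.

Exact integral: ∫_1^3 h(x) dx ≈ 35.333333.
M_5 = 35.12.
Error ≈ 35.333333 − 35.12 ≈ 0.2133.

0.2133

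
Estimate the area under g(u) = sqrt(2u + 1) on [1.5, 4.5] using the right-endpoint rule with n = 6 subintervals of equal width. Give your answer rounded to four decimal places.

8.1610

Δu = (4.5 − 1.5)/6 = 0.5.
Right endpoints: 2, 2.5, 3, 3.5, 4, 4.5.
g(2) ≈ 2.2361, g(2.5) ≈ 2.4495, g(3) ≈ 2.6458, g(3.5) ≈ 2.8284, g(4) ≈ 3.0000, g(4.5) ≈ 3.1623.
Sum = Δu · [g(2) + g(2.5) + g(3) + ...].
Sum ≈ 8.1610.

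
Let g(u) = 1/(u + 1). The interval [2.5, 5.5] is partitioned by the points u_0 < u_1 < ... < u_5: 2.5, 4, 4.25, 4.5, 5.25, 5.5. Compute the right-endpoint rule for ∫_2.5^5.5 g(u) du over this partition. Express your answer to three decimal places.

0.552

Subinterval widths: 1.5, 0.25, 0.25, 0.75, 0.25.
Right endpoints: 4, 4.25, 4.5, 5.25, 5.5.
g(4) = 0.2, g(4.25) = 4/21, g(4.5) = 2/11, g(5.25) = 0.16, g(5.5) = 2/13.
Sum = Σ Δu_i · g(u_i).
Sum ≈ 0.552.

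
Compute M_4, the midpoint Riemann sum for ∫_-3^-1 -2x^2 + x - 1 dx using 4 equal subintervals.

Δx = (-1 − (-3))/4 = 0.5.
Midpoints: -2.75, -2.25, -1.75, -1.25.
f(-2.75) = -18.875, f(-2.25) = -13.375, f(-1.75) = -8.875, f(-1.25) = -5.375.
Sum = Δx · [f(-2.75) + f(-2.25) + f(-1.75) + f(-1.25)].
Sum = -23.25.

-23.25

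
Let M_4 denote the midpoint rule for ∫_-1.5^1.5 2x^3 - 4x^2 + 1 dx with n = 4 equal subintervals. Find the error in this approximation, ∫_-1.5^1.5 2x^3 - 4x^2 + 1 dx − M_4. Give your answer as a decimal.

Exact integral: ∫_-1.5^1.5 f(x) dx = -6.
M_4 = -5.4375.
Error = -6 − (-5.4375) = -0.5625.

-0.5625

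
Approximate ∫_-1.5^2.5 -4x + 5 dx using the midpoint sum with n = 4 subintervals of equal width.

12

Δx = (2.5 − (-1.5))/4 = 1.
Midpoints: -1, 0, 1, 2.
f(-1) = 9, f(0) = 5, f(1) = 1, f(2) = -3.
Sum = Δx · [f(-1) + f(0) + f(1) + f(2)].
Sum = 12.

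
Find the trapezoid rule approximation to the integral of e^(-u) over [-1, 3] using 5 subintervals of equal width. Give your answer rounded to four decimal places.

Δu = (3 − (-1))/5 = 0.8.
f(-1) ≈ 2.7183, f(-0.2) ≈ 1.2214, f(0.6) ≈ 0.5488, f(1.4) ≈ 0.2466, f(2.2) ≈ 0.1108, f(3) ≈ 0.0498.
T_5 = (Δu/2)·[f(u_0) + 2f(u_1) + ... + 2f(u_{4}) + f(u_5)].
Sum ≈ 2.8093.

2.8093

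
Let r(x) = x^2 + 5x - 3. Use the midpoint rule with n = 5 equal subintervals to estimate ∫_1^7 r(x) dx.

Δx = (7 − 1)/5 = 1.2.
Midpoints: 1.6, 2.8, 4, 5.2, 6.4.
r(1.6) = 7.56, r(2.8) = 18.84, r(4) = 33, r(5.2) = 50.04, r(6.4) = 69.96.
Sum = Δx · [r(1.6) + r(2.8) + r(4) + r(5.2) + r(6.4)].
Sum = 215.28.

215.28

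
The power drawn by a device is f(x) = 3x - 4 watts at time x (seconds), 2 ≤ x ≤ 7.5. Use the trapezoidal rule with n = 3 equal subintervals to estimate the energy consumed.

Δx = (7.5 − 2)/3 = 11/6.
f(2) = 2, f(23/6) = 7.5, f(17/3) = 13, f(7.5) = 18.5.
T_3 = (Δx/2)·[f(x_0) + 2f(x_1) + 2f(x_2) + f(x_3)].
Sum = 56.375.

56.375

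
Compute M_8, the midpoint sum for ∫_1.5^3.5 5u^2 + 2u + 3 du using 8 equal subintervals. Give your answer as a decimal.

81.78125

Δu = (3.5 − 1.5)/8 = 0.25.
Midpoints: 1.625, 1.875, 2.125, 2.375, 2.625, 2.875, 3.125, 3.375.
f(1.625) = 19.453125, f(1.875) = 24.328125, f(2.125) = 29.828125, f(2.375) = 35.953125, f(2.625) = 42.703125, f(2.875) = 50.078125, f(3.125) = 58.078125, f(3.375) = 66.703125.
Sum = Δu · [f(1.625) + f(1.875) + f(2.125) + ...].
Sum = 81.78125.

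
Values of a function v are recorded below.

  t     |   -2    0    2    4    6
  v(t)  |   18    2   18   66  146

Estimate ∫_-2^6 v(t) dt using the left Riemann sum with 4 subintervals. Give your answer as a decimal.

Δt = 2.
Sum = 2·[18 + 2 + 18 + 66] = 208.

208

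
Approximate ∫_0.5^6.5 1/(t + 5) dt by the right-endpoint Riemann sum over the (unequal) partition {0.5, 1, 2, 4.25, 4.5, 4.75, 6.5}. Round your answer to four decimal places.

Subinterval widths: 0.5, 1, 2.25, 0.25, 0.25, 1.75.
Right endpoints: 1, 2, 4.25, 4.5, 4.75, 6.5.
f(1) = 1/6, f(2) = 1/7, f(4.25) = 4/37, f(4.5) = 2/19, f(4.75) = 4/39, f(6.5) = 2/23.
Sum = Σ Δt_i · f(t_i).
Sum ≈ 0.6736.

0.6736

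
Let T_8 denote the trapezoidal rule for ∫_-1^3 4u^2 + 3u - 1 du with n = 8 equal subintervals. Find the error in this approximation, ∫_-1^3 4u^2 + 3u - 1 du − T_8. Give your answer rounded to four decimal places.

Exact integral: ∫_-1^3 f(u) du ≈ 45.333333.
T_8 = 46.
Error ≈ 45.333333 − 46 ≈ -0.6667.

-0.6667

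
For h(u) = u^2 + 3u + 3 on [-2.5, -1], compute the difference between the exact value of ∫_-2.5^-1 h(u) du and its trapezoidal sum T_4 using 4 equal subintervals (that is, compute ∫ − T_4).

-0.03515625

Exact integral: ∫_-2.5^-1 h(u) du = 1.5.
T_4 = 1.53515625.
Error = 1.5 − 1.53515625 = -0.03515625.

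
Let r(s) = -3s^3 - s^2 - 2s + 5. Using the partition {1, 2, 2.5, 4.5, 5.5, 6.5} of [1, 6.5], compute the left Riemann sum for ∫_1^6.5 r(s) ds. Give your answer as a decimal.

Subinterval widths: 1, 0.5, 2, 1, 1.
Left endpoints: 1, 2, 2.5, 4.5, 5.5.
r(1) = -1, r(2) = -27, r(2.5) = -53.125, r(4.5) = -297.625, r(5.5) = -535.375.
Sum = Σ Δs_i · r(s_i).
Sum = -953.75.

-953.75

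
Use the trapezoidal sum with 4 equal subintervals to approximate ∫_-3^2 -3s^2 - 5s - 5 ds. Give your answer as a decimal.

Δs = (2 − (-3))/4 = 1.25.
f(-3) = -17, f(-1.75) = -5.4375, f(-0.5) = -3.25, f(0.75) = -10.4375, f(2) = -27.
T_4 = (Δs/2)·[f(s_0) + 2f(s_1) + 2f(s_2) + 2f(s_3) + f(s_4)].
Sum = -51.40625.

-51.40625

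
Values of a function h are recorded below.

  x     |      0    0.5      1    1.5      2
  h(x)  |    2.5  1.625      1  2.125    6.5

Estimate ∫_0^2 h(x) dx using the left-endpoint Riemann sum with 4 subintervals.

3.625

Δx = 0.5.
Sum = 0.5·[2.5 + 1.625 + 1 + 2.125] = 3.625.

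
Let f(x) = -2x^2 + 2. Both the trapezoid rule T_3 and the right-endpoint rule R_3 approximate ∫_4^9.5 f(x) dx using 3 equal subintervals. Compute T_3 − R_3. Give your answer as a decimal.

T_3 ≈ -524.07870370.
R_3 ≈ -660.20370370.
T_3 − R_3 = 136.125.

136.125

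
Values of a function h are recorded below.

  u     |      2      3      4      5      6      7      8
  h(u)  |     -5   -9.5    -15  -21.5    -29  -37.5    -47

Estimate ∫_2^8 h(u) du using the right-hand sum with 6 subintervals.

Δu = 1.
Sum = 1·[(-9.5) + (-15) + (-21.5) + (-29) + (-37.5) + (-47)] = -159.5.

-159.5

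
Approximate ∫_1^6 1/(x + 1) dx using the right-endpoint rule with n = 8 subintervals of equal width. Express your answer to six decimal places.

Δx = (6 − 1)/8 = 0.625.
Right endpoints: 1.625, 2.25, 2.875, 3.5, 4.125, 4.75, 5.375, 6.
f(1.625) = 8/21, f(2.25) = 4/13, f(2.875) = 8/31, f(3.5) = 2/9, f(4.125) = 8/41, f(4.75) = 4/23, f(5.375) = 8/51, f(6) = 1/7.
Sum = Δx · [f(1.625) + f(2.25) + f(2.875) + ...].
Sum ≈ 1.148554.

1.148554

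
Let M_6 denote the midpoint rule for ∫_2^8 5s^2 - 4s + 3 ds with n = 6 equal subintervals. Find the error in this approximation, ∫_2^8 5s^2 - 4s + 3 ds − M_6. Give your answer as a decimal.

Exact integral: ∫_2^8 f(s) ds = 738.
M_6 = 735.5.
Error = 738 − 735.5 = 2.5.

2.5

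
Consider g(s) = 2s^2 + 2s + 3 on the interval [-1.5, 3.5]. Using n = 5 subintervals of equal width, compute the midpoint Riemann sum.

55

Δs = (3.5 − (-1.5))/5 = 1.
Midpoints: -1, 0, 1, 2, 3.
g(-1) = 3, g(0) = 3, g(1) = 7, g(2) = 15, g(3) = 27.
Sum = Δs · [g(-1) + g(0) + g(1) + g(2) + g(3)].
Sum = 55.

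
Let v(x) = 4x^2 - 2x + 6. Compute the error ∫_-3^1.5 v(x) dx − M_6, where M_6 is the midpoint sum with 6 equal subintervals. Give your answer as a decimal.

0.84375

Exact integral: ∫_-3^1.5 v(x) dx = 74.25.
M_6 = 73.40625.
Error = 74.25 − 73.40625 = 0.84375.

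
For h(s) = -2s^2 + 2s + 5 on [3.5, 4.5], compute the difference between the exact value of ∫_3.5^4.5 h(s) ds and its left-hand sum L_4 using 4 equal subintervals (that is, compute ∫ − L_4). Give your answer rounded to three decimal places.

-1.729

Exact integral: ∫_3.5^4.5 h(s) ds ≈ -19.16667.
L_4 = -17.4375.
Error ≈ -19.16667 − (-17.4375) ≈ -1.729.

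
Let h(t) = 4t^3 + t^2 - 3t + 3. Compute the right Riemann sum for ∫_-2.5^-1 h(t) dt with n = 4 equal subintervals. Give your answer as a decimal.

Δt = (-1 − (-2.5))/4 = 0.375.
Right endpoints: -2.125, -1.75, -1.375, -1.
h(-2.125) = -24.4921875, h(-1.75) = -10.125, h(-1.375) = -1.3828125, h(-1) = 3.
Sum = Δt · [h(-2.125) + h(-1.75) + h(-1.375) + h(-1)].
Sum = -12.375.

-12.375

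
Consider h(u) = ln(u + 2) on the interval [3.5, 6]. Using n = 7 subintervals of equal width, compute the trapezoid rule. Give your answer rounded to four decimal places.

Δu = (6 − 3.5)/7 = 5/14.
h(3.5) ≈ 1.7047, h(27/7) ≈ 1.7677, h(59/14) ≈ 1.8269, h(32/7) ≈ 1.8827, h(69/14) ≈ 1.9357, h(37/7) ≈ 1.9859, h(79/14) ≈ 2.0338, h(6) ≈ 2.0794.
T_7 = (Δu/2)·[h(u_0) + 2h(u_1) + ... + 2h(u_{6}) + h(u_7)].
Sum ≈ 4.7588.

4.7588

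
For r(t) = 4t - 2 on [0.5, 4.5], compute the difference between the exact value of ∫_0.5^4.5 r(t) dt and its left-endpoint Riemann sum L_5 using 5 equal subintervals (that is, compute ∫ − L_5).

Exact integral: ∫_0.5^4.5 r(t) dt = 32.
L_5 = 25.6.
Error = 32 − 25.6 = 6.4.

6.4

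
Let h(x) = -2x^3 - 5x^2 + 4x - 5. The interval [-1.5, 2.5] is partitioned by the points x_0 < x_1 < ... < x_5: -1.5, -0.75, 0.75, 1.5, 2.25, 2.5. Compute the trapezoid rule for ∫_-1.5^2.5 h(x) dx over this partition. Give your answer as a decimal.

-65.375

Subinterval widths: 0.75, 1.5, 0.75, 0.75, 0.25.
h(-1.5) = -15.5, h(-0.75) = -9.96875, h(0.75) = -5.65625, h(1.5) = -17, h(2.25) = -44.09375, h(2.5) = -57.5.
On each subinterval the trapezoid contributes (Δx_i/2)·[h(x_{i-1}) + h(x_i)].
Sum = -65.375.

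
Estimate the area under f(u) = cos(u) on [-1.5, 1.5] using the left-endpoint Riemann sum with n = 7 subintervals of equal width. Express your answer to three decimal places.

1.964

Δu = (1.5 − (-1.5))/7 = 3/7.
Left endpoints: -1.5, -15/14, -9/14, -3/14, 3/14, 9/14, 15/14.
f(-1.5) ≈ 0.071, f(-15/14) ≈ 0.479, f(-9/14) ≈ 0.800, f(-3/14) ≈ 0.977, f(3/14) ≈ 0.977, f(9/14) ≈ 0.800, f(15/14) ≈ 0.479.
Sum = Δu · [f(-1.5) + f(-15/14) + f(-9/14) + ...].
Sum ≈ 1.964.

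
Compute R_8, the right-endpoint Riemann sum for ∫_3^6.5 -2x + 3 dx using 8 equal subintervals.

-24.28125

Δx = (6.5 − 3)/8 = 0.4375.
Right endpoints: 3.4375, 3.875, 4.3125, 4.75, 5.1875, 5.625, 6.0625, 6.5.
f(3.4375) = -3.875, f(3.875) = -4.75, f(4.3125) = -5.625, f(4.75) = -6.5, f(5.1875) = -7.375, f(5.625) = -8.25, f(6.0625) = -9.125, f(6.5) = -10.
Sum = Δx · [f(3.4375) + f(3.875) + f(4.3125) + ...].
Sum = -24.28125.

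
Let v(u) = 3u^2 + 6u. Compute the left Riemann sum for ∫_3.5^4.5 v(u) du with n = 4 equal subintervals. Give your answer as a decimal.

Δu = (4.5 − 3.5)/4 = 0.25.
Left endpoints: 3.5, 3.75, 4, 4.25.
v(3.5) = 57.75, v(3.75) = 64.6875, v(4) = 72, v(4.25) = 79.6875.
Sum = Δu · [v(3.5) + v(3.75) + v(4) + v(4.25)].
Sum = 68.53125.

68.53125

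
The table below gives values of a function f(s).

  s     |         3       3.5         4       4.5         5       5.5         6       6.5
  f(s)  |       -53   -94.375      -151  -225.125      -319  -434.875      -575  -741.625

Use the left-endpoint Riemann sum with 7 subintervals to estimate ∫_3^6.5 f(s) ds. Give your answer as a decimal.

-926.1875

Δs = 0.5.
Sum = 0.5·[(-53) + (-94.375) + (-151) + (-225.125) + (-319) + (-434.875) + (-575)] = -926.1875.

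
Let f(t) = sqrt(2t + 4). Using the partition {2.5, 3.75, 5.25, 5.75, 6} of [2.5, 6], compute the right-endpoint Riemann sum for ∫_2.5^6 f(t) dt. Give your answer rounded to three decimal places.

12.919

Subinterval widths: 1.25, 1.5, 0.5, 0.25.
Right endpoints: 3.75, 5.25, 5.75, 6.
f(3.75) ≈ 3.391, f(5.25) ≈ 3.808, f(5.75) ≈ 3.937, f(6) ≈ 4.000.
Sum = Σ Δt_i · f(t_i).
Sum ≈ 12.919.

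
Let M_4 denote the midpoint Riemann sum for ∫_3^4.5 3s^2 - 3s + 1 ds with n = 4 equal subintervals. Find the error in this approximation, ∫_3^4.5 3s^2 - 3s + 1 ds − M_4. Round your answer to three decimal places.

Exact integral: ∫_3^4.5 f(s) ds = 48.75.
M_4 ≈ 48.69727.
Error ≈ 48.75 − 48.69727 ≈ 0.053.

0.053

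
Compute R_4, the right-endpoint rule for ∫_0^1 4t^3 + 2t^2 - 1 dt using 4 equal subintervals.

Δt = (1 − 0)/4 = 0.25.
Right endpoints: 0.25, 0.5, 0.75, 1.
f(0.25) = -0.8125, f(0.5) = 0, f(0.75) = 1.8125, f(1) = 5.
Sum = Δt · [f(0.25) + f(0.5) + f(0.75) + f(1)].
Sum = 1.5.

1.5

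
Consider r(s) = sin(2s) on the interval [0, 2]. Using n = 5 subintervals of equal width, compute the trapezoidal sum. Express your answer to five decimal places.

Δs = (2 − 0)/5 = 0.4.
r(0) ≈ 0.00000, r(0.4) ≈ 0.71736, r(0.8) ≈ 0.99957, r(1.2) ≈ 0.67546, r(1.6) ≈ -0.05837, r(2) ≈ -0.75680.
T_5 = (Δs/2)·[r(s_0) + 2r(s_1) + ... + 2r(s_{4}) + r(s_5)].
Sum ≈ 0.78225.

0.78225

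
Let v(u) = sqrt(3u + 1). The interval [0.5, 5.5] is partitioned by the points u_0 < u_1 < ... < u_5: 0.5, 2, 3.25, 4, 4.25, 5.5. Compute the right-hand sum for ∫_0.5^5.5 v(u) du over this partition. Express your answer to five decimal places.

16.92734

Subinterval widths: 1.5, 1.25, 0.75, 0.25, 1.25.
Right endpoints: 2, 3.25, 4, 4.25, 5.5.
v(2) ≈ 2.64575, v(3.25) ≈ 3.27872, v(4) ≈ 3.60555, v(4.25) ≈ 3.70810, v(5.5) ≈ 4.18330.
Sum = Σ Δu_i · v(u_i).
Sum ≈ 16.92734.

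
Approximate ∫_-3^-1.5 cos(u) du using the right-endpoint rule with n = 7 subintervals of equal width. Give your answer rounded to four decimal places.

-0.7394

Δu = (-1.5 − (-3))/7 = 3/14.
Right endpoints: -39/14, -18/7, -33/14, -15/7, -27/14, -12/7, -1.5.
f(-39/14) ≈ -0.9373, f(-18/7) ≈ -0.8418, f(-33/14) ≈ -0.7078, f(-15/7) ≈ -0.5414, f(-27/14) ≈ -0.3502, f(-12/7) ≈ -0.1430, f(-1.5) ≈ 0.0707.
Sum = Δu · [f(-39/14) + f(-18/7) + f(-33/14) + ...].
Sum ≈ -0.7394.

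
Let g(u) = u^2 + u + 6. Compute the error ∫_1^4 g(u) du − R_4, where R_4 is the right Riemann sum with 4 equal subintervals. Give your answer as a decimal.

Exact integral: ∫_1^4 g(u) du = 46.5.
R_4 = 53.53125.
Error = 46.5 − 53.53125 = -7.03125.

-7.03125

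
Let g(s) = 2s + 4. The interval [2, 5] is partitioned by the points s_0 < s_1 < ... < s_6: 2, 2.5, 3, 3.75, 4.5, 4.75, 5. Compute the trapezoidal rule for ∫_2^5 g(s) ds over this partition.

33

Subinterval widths: 0.5, 0.5, 0.75, 0.75, 0.25, 0.25.
g(2) = 8, g(2.5) = 9, g(3) = 10, g(3.75) = 11.5, g(4.5) = 13, g(4.75) = 13.5, g(5) = 14.
On each subinterval the trapezoid contributes (Δs_i/2)·[g(s_{i-1}) + g(s_i)].
Sum = 33.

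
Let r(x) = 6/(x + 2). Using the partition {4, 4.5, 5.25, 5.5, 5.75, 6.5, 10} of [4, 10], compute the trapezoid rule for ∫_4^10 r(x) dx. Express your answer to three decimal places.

4.203

Subinterval widths: 0.5, 0.75, 0.25, 0.25, 0.75, 3.5.
r(4) = 1, r(4.5) = 12/13, r(5.25) = 24/29, r(5.5) = 0.8, r(5.75) = 24/31, r(6.5) = 12/17, r(10) = 0.5.
On each subinterval the trapezoid contributes (Δx_i/2)·[r(x_{i-1}) + r(x_i)].
Sum ≈ 4.203.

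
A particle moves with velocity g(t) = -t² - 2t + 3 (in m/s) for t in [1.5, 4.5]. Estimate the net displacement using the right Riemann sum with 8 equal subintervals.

Δt = (4.5 − 1.5)/8 = 0.375.
Right endpoints: 1.875, 2.25, 2.625, 3, 3.375, 3.75, 4.125, 4.5.
g(1.875) = -4.265625, g(2.25) = -6.5625, g(2.625) = -9.140625, g(3) = -12, g(3.375) = -15.140625, g(3.75) = -18.5625, g(4.125) = -22.265625, g(4.5) = -26.25.
Sum = Δt · [g(1.875) + g(2.25) + g(2.625) + ...].
Sum = -42.8203125.

-42.8203125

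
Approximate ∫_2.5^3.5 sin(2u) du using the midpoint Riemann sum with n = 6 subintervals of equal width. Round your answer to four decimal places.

-0.2362

Δu = (3.5 − 2.5)/6 = 1/6.
Midpoints: 31/12, 2.75, 35/12, 37/12, 3.25, 41/12.
f(31/12) ≈ -0.8986, f(2.75) ≈ -0.7055, f(35/12) ≈ -0.4348, f(37/12) ≈ -0.1163, f(3.25) ≈ 0.2151, f(41/12) ≈ 0.5228.
Sum = Δu · [f(31/12) + f(2.75) + f(35/12) + ...].
Sum ≈ -0.2362.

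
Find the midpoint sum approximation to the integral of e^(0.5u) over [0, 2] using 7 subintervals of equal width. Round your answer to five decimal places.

3.43364

Δu = (2 − 0)/7 = 2/7.
Midpoints: 1/7, 3/7, 5/7, 1, 9/7, 11/7, 13/7.
f(1/7) ≈ 1.07404, f(3/7) ≈ 1.23898, f(5/7) ≈ 1.42924, f(1) ≈ 1.64872, f(9/7) ≈ 1.90191, f(11/7) ≈ 2.19397, f(13/7) ≈ 2.53089.
Sum = Δu · [f(1/7) + f(3/7) + f(5/7) + ...].
Sum ≈ 3.43364.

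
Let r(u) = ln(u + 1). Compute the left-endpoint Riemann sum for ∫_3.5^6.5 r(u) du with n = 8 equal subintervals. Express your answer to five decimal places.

Δu = (6.5 − 3.5)/8 = 0.375.
Left endpoints: 3.5, 3.875, 4.25, 4.625, 5, 5.375, 5.75, 6.125.
r(3.5) ≈ 1.50408, r(3.875) ≈ 1.58412, r(4.25) ≈ 1.65823, r(4.625) ≈ 1.72722, r(5) ≈ 1.79176, r(5.375) ≈ 1.85238, r(5.75) ≈ 1.90954, r(6.125) ≈ 1.96361.
Sum = Δu · [r(3.5) + r(3.875) + r(4.25) + ...].
Sum ≈ 5.24660.

5.24660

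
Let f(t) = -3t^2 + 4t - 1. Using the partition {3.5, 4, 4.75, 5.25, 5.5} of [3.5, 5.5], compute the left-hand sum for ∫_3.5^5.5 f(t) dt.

-77.140625

Subinterval widths: 0.5, 0.75, 0.5, 0.25.
Left endpoints: 3.5, 4, 4.75, 5.25.
f(3.5) = -23.75, f(4) = -33, f(4.75) = -49.6875, f(5.25) = -62.6875.
Sum = Σ Δt_i · f(t_i).
Sum = -77.140625.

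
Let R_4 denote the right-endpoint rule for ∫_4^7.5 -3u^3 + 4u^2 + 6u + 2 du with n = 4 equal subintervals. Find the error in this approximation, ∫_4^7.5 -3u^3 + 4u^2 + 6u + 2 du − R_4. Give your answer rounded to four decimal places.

Exact integral: ∫_4^7.5 f(u) du ≈ -1576.130208.
R_4 ≈ -1987.541992.
Error ≈ -1576.130208 − (-1987.541992) ≈ 411.4118.

411.4118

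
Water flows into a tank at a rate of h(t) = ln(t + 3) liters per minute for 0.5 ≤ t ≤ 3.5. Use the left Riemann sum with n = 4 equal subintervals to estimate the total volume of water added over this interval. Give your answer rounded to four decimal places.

Δt = (3.5 − 0.5)/4 = 0.75.
Left endpoints: 0.5, 1.25, 2, 2.75.
h(0.5) ≈ 1.2528, h(1.25) ≈ 1.4469, h(2) ≈ 1.6094, h(2.75) ≈ 1.7492.
Sum = Δt · [h(0.5) + h(1.25) + h(2) + h(2.75)].
Sum ≈ 4.5437.

4.5437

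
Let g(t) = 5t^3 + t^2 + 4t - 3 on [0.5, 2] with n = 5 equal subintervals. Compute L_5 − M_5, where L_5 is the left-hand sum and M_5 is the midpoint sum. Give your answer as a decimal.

L_5 = 18.6225.
M_5 = 25.3246875.
L_5 − M_5 = -6.7021875.

-6.7021875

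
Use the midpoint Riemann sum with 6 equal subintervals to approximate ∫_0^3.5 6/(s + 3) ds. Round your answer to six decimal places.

Δs = (3.5 − 0)/6 = 7/12.
Midpoints: 7/24, 0.875, 35/24, 49/24, 2.625, 77/24.
f(7/24) = 144/79, f(0.875) = 48/31, f(35/24) = 144/107, f(49/24) = 144/121, f(2.625) = 16/15, f(77/24) = 144/149.
Sum = Δs · [f(7/24) + f(0.875) + f(35/24) + ...].
Sum ≈ 4.631759.

4.631759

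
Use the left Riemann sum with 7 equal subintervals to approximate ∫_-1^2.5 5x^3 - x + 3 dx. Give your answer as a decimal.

37.1875

Δx = (2.5 − (-1))/7 = 0.5.
Left endpoints: -1, -0.5, 0, 0.5, 1, 1.5, 2.
f(-1) = -1, f(-0.5) = 2.875, f(0) = 3, f(0.5) = 3.125, f(1) = 7, f(1.5) = 18.375, f(2) = 41.
Sum = Δx · [f(-1) + f(-0.5) + f(0) + ...].
Sum = 37.1875.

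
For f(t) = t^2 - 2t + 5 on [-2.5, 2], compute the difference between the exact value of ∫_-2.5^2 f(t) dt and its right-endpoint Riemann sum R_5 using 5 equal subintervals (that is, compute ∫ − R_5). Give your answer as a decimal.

Exact integral: ∫_-2.5^2 f(t) dt = 32.625.
R_5 = 28.17.
Error = 32.625 − 28.17 = 4.455.

4.455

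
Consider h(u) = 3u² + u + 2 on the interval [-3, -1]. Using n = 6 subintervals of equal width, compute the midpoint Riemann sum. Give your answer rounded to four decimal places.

Δu = (-1 − (-3))/6 = 1/3.
Midpoints: -17/6, -2.5, -13/6, -11/6, -1.5, -7/6.
h(-17/6) = 23.25, h(-2.5) = 18.25, h(-13/6) = 167/12, h(-11/6) = 10.25, h(-1.5) = 7.25, h(-7/6) = 59/12.
Sum = Δu · [h(-17/6) + h(-2.5) + h(-13/6) + ...].
Sum ≈ 25.9444.

25.9444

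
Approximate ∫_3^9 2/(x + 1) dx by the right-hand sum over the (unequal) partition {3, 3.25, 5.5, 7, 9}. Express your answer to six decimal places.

Subinterval widths: 0.25, 2.25, 1.5, 2.
Right endpoints: 3.25, 5.5, 7, 9.
f(3.25) = 8/17, f(5.5) = 4/13, f(7) = 0.25, f(9) = 0.2.
Sum = Σ Δx_i · f(x_i).
Sum ≈ 1.584955.

1.584955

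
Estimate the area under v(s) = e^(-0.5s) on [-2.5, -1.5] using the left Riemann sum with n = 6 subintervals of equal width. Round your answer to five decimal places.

Δs = (-1.5 − (-2.5))/6 = 1/6.
Left endpoints: -2.5, -7/3, -13/6, -2, -11/6, -5/3.
v(-2.5) ≈ 3.49034, v(-7/3) ≈ 3.21127, v(-13/6) ≈ 2.95451, v(-2) ≈ 2.71828, v(-11/6) ≈ 2.50094, v(-5/3) ≈ 2.30098.
Sum = Δs · [v(-2.5) + v(-7/3) + v(-13/6) + ...].
Sum ≈ 2.86272.

2.86272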